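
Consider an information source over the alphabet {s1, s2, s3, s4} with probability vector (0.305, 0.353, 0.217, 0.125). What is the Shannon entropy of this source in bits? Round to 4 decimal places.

1.9061 bits

H = −Σ pᵢ log₂ pᵢ.
−0.305·log₂(0.305) = 0.5225
−0.353·log₂(0.353) = 0.5303
−0.217·log₂(0.217) = 0.4783
−0.125·log₂(0.125) = 0.3750
Sum ≈ 1.9061 → 1.9061 bits.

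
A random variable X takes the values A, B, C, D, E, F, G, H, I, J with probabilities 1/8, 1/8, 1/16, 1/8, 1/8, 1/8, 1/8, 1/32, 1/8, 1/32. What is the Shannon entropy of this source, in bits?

3.1875 bits

Each probability is a power of 1/2, so log₂(1/p) is an integer.
H = Σ p·log₂(1/p) = 1/8·3 + 1/8·3 + 1/16·4 + 1/8·3 + 1/8·3 + 1/8·3 + 1/8·3 + 1/32·5 + 1/8·3 + 1/32·5 = 3.1875 bits.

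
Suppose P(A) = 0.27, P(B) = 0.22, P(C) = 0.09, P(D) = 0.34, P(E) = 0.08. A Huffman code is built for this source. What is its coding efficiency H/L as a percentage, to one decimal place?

97.9%

Entropy H = −Σ p log₂ p ≈ 2.1239 bits.
Huffman merges: 2/25+9/100→17/100; 17/100+11/50→39/100; 27/100+17/50→61/100; 39/100+61/100→1. L = 217/100 ≈ 2.1700.
Efficiency = H/L = 2.1239/2.1700 = 97.9%.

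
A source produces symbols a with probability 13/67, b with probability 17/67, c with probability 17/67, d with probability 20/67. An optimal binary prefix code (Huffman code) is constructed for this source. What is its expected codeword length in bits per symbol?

Repeatedly combine the two least-probable nodes; the expected code length is the sum of the merged weights.
merge 13/67 + 17/67 → 30/67
merge 17/67 + 20/67 → 37/67
merge 30/67 + 37/67 → 1
L = 30/67 + 37/67 + 1 = 2 bits/symbol.

2 bits/symbol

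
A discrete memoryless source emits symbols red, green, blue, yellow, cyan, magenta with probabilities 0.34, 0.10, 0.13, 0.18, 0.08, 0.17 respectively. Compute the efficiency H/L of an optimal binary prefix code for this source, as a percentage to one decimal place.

97.4%

Entropy H = −Σ p log₂ p ≈ 2.4154 bits.
Huffman merges: 2/25+1/10→9/50; 13/100+17/100→3/10; 9/50+9/50→9/25; 3/10+17/50→16/25; 9/25+16/25→1. L = 62/25 ≈ 2.4800.
Efficiency = H/L = 2.4154/2.4800 = 97.4%.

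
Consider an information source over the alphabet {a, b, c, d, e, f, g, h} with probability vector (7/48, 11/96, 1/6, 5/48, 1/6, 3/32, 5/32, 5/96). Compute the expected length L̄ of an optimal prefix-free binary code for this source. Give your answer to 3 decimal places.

2.979 bits/symbol

Repeatedly combine the two least-probable nodes; the expected code length is the sum of the merged weights.
merge 5/96 + 3/32 → 7/48
merge 5/48 + 11/96 → 7/32
merge 7/48 + 7/48 → 7/24
merge 5/32 + 1/6 → 31/96
merge 1/6 + 7/32 → 37/96
merge 7/24 + 31/96 → 59/96
merge 37/96 + 59/96 → 1
L = 7/48 + 7/32 + 7/24 + 31/96 + 37/96 + 59/96 + 1 = 143/48 ≈ 2.979 bits/symbol.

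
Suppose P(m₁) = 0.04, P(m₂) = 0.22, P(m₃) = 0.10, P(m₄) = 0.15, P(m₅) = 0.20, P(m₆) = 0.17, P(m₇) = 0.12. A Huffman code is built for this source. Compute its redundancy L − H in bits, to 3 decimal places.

Entropy H = −Σ p log₂ p ≈ 2.6751 bits.
Huffman merges: 1/25+1/10→7/50; 3/25+7/50→13/50; 3/20+17/100→8/25; 1/5+11/50→21/50; 13/50+8/25→29/50; 21/50+29/50→1. L = 68/25 ≈ 2.7200.
L − H = 2.7200 − 2.6751 = 0.045 bits.

0.045 bits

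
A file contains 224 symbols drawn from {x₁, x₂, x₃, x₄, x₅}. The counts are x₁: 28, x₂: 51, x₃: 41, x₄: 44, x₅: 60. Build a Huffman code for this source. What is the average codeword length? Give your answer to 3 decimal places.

Probabilities are the counts divided by 224.
Repeatedly combine the two least-probable nodes; the expected code length is the sum of the merged weights.
merge 1/8 + 41/224 → 69/224
merge 11/56 + 51/224 → 95/224
merge 15/56 + 69/224 → 129/224
merge 95/224 + 129/224 → 1
L = 69/224 + 95/224 + 129/224 + 1 = 517/224 ≈ 2.308 bits/symbol.

2.308 bits/symbol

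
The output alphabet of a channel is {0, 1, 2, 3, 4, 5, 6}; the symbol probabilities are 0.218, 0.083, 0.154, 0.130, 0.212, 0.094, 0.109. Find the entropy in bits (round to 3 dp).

H = −Σ pᵢ log₂ pᵢ.
−0.218·log₂(0.218) = 0.4791
−0.083·log₂(0.083) = 0.2980
−0.154·log₂(0.154) = 0.4156
−0.130·log₂(0.130) = 0.3826
−0.212·log₂(0.212) = 0.4744
−0.094·log₂(0.094) = 0.3207
−0.109·log₂(0.109) = 0.3485
Sum ≈ 2.7190 → 2.719 bits.

2.719 bits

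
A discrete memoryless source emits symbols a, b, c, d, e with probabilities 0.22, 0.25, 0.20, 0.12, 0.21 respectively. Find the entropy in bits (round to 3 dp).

2.285 bits

H = −Σ pᵢ log₂ pᵢ.
−0.22·log₂(0.22) = 0.4806
−0.25·log₂(0.25) = 0.5000
−0.20·log₂(0.20) = 0.4644
−0.12·log₂(0.12) = 0.3671
−0.21·log₂(0.21) = 0.4728
Sum ≈ 2.2848 → 2.285 bits.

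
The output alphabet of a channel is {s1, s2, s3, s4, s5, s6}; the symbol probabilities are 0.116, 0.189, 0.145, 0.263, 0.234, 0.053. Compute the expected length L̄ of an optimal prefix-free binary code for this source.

2.483 bits/symbol

Repeatedly combine the two least-probable nodes; the expected code length is the sum of the merged weights.
merge 53/1000 + 29/250 → 169/1000
merge 29/200 + 169/1000 → 157/500
merge 189/1000 + 117/500 → 423/1000
merge 263/1000 + 157/500 → 577/1000
merge 423/1000 + 577/1000 → 1
L = 169/1000 + 157/500 + 423/1000 + 577/1000 + 1 = 2483/1000 = 2.483 bits/symbol.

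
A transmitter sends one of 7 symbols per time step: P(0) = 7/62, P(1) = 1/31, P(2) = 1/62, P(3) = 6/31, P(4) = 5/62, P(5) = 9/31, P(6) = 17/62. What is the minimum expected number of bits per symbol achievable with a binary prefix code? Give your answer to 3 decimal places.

2.419 bits/symbol

Repeatedly combine the two least-probable nodes; the expected code length is the sum of the merged weights.
merge 1/62 + 1/31 → 3/62
merge 3/62 + 5/62 → 4/31
merge 7/62 + 4/31 → 15/62
merge 6/31 + 15/62 → 27/62
merge 17/62 + 9/31 → 35/62
merge 27/62 + 35/62 → 1
L = 3/62 + 4/31 + 15/62 + 27/62 + 35/62 + 1 = 75/31 ≈ 2.419 bits/symbol.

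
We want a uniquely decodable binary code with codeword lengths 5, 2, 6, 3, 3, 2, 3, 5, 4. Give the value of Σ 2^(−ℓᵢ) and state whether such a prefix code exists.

With common denominator 2^6 = 64: Σ 2^(−ℓᵢ) = 2/64 + 16/64 + 1/64 + 8/64 + 8/64 + 16/64 + 8/64 + 2/64 + 4/64 = 65/64 = 1.015625.
Kraft's inequality requires Σ ≤ 1; here Σ = 1.015625 > 1, so no such prefix code exists.

1.015625; no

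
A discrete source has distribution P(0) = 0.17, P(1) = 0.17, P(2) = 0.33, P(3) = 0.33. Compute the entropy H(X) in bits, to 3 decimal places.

1.925 bits

H = −Σ pᵢ log₂ pᵢ.
−0.17·log₂(0.17) = 0.4346
−0.17·log₂(0.17) = 0.4346
−0.33·log₂(0.33) = 0.5278
−0.33·log₂(0.33) = 0.5278
Sum ≈ 1.9248 → 1.925 bits.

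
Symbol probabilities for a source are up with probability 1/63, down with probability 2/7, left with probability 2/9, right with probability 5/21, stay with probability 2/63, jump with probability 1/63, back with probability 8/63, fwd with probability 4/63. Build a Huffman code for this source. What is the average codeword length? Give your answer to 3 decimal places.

Repeatedly combine the two least-probable nodes; the expected code length is the sum of the merged weights.
merge 1/63 + 1/63 → 2/63
merge 2/63 + 2/63 → 4/63
merge 4/63 + 4/63 → 8/63
merge 8/63 + 8/63 → 16/63
merge 2/9 + 5/21 → 29/63
merge 16/63 + 2/7 → 34/63
merge 29/63 + 34/63 → 1
L = 2/63 + 4/63 + 8/63 + 16/63 + 29/63 + 34/63 + 1 = 52/21 ≈ 2.476 bits/symbol.

2.476 bits/symbol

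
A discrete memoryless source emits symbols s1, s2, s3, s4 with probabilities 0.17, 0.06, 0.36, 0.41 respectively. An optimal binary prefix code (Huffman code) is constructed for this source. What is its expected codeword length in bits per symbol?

Repeatedly combine the two least-probable nodes; the expected code length is the sum of the merged weights.
merge 3/50 + 17/100 → 23/100
merge 23/100 + 9/25 → 59/100
merge 41/100 + 59/100 → 1
L = 23/100 + 59/100 + 1 = 91/50 = 1.82 bits/symbol.

1.82 bits/symbol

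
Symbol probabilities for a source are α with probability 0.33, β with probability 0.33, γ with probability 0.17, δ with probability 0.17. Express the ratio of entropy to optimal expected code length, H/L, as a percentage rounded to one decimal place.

96.2%

Entropy H = −Σ p log₂ p ≈ 1.9248 bits.
Huffman merges: 17/100+17/100→17/50; 33/100+33/100→33/50; 17/50+33/50→1. L = 2 ≈ 2.0000.
Efficiency = H/L = 1.9248/2.0000 = 96.2%.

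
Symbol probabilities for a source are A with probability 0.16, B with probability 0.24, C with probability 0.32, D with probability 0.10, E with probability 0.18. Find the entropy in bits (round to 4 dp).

2.2207 bits

H = −Σ pᵢ log₂ pᵢ.
−0.16·log₂(0.16) = 0.4230
−0.24·log₂(0.24) = 0.4941
−0.32·log₂(0.32) = 0.5260
−0.10·log₂(0.10) = 0.3322
−0.18·log₂(0.18) = 0.4453
Sum ≈ 2.2207 → 2.2207 bits.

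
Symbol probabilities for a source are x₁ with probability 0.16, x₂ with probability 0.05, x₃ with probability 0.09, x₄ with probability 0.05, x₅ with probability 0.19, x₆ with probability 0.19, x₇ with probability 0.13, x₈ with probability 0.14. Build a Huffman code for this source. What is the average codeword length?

2.91 bits/symbol

Repeatedly combine the two least-probable nodes; the expected code length is the sum of the merged weights.
merge 1/20 + 1/20 → 1/10
merge 9/100 + 1/10 → 19/100
merge 13/100 + 7/50 → 27/100
merge 4/25 + 19/100 → 7/20
merge 19/100 + 19/100 → 19/50
merge 27/100 + 7/20 → 31/50
merge 19/50 + 31/50 → 1
L = 1/10 + 19/100 + 27/100 + 7/20 + 19/50 + 31/50 + 1 = 291/100 = 2.91 bits/symbol.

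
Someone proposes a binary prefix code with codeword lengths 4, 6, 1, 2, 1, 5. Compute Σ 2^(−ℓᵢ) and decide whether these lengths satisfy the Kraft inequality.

1.359375; no

With common denominator 2^6 = 64: Σ 2^(−ℓᵢ) = 4/64 + 1/64 + 32/64 + 16/64 + 32/64 + 2/64 = 87/64 = 1.359375.
Kraft's inequality requires Σ ≤ 1; here Σ = 1.359375 > 1, so no such prefix code exists.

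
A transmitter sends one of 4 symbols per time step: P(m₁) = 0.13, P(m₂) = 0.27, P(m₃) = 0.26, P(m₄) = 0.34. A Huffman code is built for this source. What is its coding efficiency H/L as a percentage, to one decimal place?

Entropy H = −Σ p log₂ p ≈ 1.9271 bits.
Huffman merges: 13/100+13/50→39/100; 27/100+17/50→61/100; 39/100+61/100→1. L = 2 ≈ 2.0000.
Efficiency = H/L = 1.9271/2.0000 = 96.4%.

96.4%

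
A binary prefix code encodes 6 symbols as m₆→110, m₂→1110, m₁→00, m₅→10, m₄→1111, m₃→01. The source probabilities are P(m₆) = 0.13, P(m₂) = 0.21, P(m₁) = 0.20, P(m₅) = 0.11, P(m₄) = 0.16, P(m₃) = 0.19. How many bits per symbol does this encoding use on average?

2.87 bits/symbol

L̄ = Σ pᵢ·ℓᵢ = 0.13·3 + 0.21·4 + 0.20·2 + 0.11·2 + 0.16·4 + 0.19·2 = 2.87 bits/symbol.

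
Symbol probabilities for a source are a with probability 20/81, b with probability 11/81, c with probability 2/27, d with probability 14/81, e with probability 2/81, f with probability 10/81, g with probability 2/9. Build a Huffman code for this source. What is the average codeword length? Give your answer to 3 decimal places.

2.630 bits/symbol

Repeatedly combine the two least-probable nodes; the expected code length is the sum of the merged weights.
merge 2/81 + 2/27 → 8/81
merge 8/81 + 10/81 → 2/9
merge 11/81 + 14/81 → 25/81
merge 2/9 + 2/9 → 4/9
merge 20/81 + 25/81 → 5/9
merge 4/9 + 5/9 → 1
L = 8/81 + 2/9 + 25/81 + 4/9 + 5/9 + 1 = 71/27 ≈ 2.630 bits/symbol.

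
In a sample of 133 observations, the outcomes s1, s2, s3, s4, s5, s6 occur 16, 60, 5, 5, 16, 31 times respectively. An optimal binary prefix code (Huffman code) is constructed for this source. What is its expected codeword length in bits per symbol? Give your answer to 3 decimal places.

2.135 bits/symbol

Probabilities are the counts divided by 133.
Repeatedly combine the two least-probable nodes; the expected code length is the sum of the merged weights.
merge 5/133 + 5/133 → 10/133
merge 10/133 + 16/133 → 26/133
merge 16/133 + 26/133 → 6/19
merge 31/133 + 6/19 → 73/133
merge 60/133 + 73/133 → 1
L = 10/133 + 26/133 + 6/19 + 73/133 + 1 = 284/133 ≈ 2.135 bits/symbol.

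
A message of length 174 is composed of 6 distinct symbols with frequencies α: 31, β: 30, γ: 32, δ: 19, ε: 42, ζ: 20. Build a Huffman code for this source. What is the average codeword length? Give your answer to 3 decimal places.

2.575 bits/symbol

Probabilities are the counts divided by 174.
Repeatedly combine the two least-probable nodes; the expected code length is the sum of the merged weights.
merge 19/174 + 10/87 → 13/58
merge 5/29 + 31/174 → 61/174
merge 16/87 + 13/58 → 71/174
merge 7/29 + 61/174 → 103/174
merge 71/174 + 103/174 → 1
L = 13/58 + 61/174 + 71/174 + 103/174 + 1 = 224/87 ≈ 2.575 bits/symbol.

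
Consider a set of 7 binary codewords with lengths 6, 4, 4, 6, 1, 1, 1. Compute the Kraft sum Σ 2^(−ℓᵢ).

1.65625

With common denominator 2^6 = 64: Σ 2^(−ℓᵢ) = 1/64 + 4/64 + 4/64 + 1/64 + 32/64 + 32/64 + 32/64 = 106/64 = 1.65625.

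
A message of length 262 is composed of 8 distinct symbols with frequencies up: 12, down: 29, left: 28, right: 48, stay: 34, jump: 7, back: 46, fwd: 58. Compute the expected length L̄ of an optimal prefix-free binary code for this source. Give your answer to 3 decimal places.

2.847 bits/symbol

Probabilities are the counts divided by 262.
Repeatedly combine the two least-probable nodes; the expected code length is the sum of the merged weights.
merge 7/262 + 6/131 → 19/262
merge 19/262 + 14/131 → 47/262
merge 29/262 + 17/131 → 63/262
merge 23/131 + 47/262 → 93/262
merge 24/131 + 29/131 → 53/131
merge 63/262 + 93/262 → 78/131
merge 53/131 + 78/131 → 1
L = 19/262 + 47/262 + 63/262 + 93/262 + 53/131 + 78/131 + 1 = 373/131 ≈ 2.847 bits/symbol.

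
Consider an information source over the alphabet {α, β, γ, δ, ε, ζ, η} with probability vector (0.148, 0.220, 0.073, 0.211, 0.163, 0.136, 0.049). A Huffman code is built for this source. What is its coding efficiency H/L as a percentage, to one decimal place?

Entropy H = −Σ p log₂ p ≈ 2.6690 bits.
Huffman merges: 49/1000+73/1000→61/500; 61/500+17/125→129/500; 37/250+163/1000→311/1000; 211/1000+11/50→431/1000; 129/500+311/1000→569/1000; 431/1000+569/1000→1. L = 2691/1000 ≈ 2.6910.
Efficiency = H/L = 2.6690/2.6910 = 99.2%.

99.2%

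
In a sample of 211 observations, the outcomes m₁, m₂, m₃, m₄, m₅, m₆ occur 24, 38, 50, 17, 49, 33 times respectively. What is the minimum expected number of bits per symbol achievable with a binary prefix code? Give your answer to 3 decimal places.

Probabilities are the counts divided by 211.
Repeatedly combine the two least-probable nodes; the expected code length is the sum of the merged weights.
merge 17/211 + 24/211 → 41/211
merge 33/211 + 38/211 → 71/211
merge 41/211 + 49/211 → 90/211
merge 50/211 + 71/211 → 121/211
merge 90/211 + 121/211 → 1
L = 41/211 + 71/211 + 90/211 + 121/211 + 1 = 534/211 ≈ 2.531 bits/symbol.

2.531 bits/symbol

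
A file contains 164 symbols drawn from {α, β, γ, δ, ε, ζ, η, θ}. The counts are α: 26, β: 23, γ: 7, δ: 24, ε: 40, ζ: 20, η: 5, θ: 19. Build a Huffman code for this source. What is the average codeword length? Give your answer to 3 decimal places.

2.829 bits/symbol

Probabilities are the counts divided by 164.
Repeatedly combine the two least-probable nodes; the expected code length is the sum of the merged weights.
merge 5/164 + 7/164 → 3/41
merge 3/41 + 19/164 → 31/164
merge 5/41 + 23/164 → 43/164
merge 6/41 + 13/82 → 25/82
merge 31/164 + 10/41 → 71/164
merge 43/164 + 25/82 → 93/164
merge 71/164 + 93/164 → 1
L = 3/41 + 31/164 + 43/164 + 25/82 + 71/164 + 93/164 + 1 = 116/41 ≈ 2.829 bits/symbol.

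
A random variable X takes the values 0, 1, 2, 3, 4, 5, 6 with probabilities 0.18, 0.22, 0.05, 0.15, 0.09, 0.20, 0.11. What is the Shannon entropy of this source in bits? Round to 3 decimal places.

2.680 bits

H = −Σ pᵢ log₂ pᵢ.
−0.18·log₂(0.18) = 0.4453
−0.22·log₂(0.22) = 0.4806
−0.05·log₂(0.05) = 0.2161
−0.15·log₂(0.15) = 0.4105
−0.09·log₂(0.09) = 0.3127
−0.20·log₂(0.20) = 0.4644
−0.11·log₂(0.11) = 0.3503
Sum ≈ 2.6798 → 2.680 bits.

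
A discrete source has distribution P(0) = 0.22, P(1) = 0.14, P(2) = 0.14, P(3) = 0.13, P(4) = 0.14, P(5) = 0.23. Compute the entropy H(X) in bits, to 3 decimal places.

H = −Σ pᵢ log₂ pᵢ.
−0.22·log₂(0.22) = 0.4806
−0.14·log₂(0.14) = 0.3971
−0.14·log₂(0.14) = 0.3971
−0.13·log₂(0.13) = 0.3826
−0.14·log₂(0.14) = 0.3971
−0.23·log₂(0.23) = 0.4877
Sum ≈ 2.5422 → 2.542 bits.

2.542 bits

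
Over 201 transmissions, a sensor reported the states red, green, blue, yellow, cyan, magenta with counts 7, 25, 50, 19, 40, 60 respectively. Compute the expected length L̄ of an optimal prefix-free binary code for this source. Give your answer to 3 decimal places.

2.383 bits/symbol

Probabilities are the counts divided by 201.
Repeatedly combine the two least-probable nodes; the expected code length is the sum of the merged weights.
merge 7/201 + 19/201 → 26/201
merge 25/201 + 26/201 → 17/67
merge 40/201 + 50/201 → 30/67
merge 17/67 + 20/67 → 37/67
merge 30/67 + 37/67 → 1
L = 26/201 + 17/67 + 30/67 + 37/67 + 1 = 479/201 ≈ 2.383 bits/symbol.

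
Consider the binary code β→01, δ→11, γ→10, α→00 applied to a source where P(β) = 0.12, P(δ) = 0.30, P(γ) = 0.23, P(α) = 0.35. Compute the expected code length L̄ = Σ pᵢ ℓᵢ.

L̄ = Σ pᵢ·ℓᵢ = 0.12·2 + 0.30·2 + 0.23·2 + 0.35·2 = 2 bits/symbol.

2 bits/symbol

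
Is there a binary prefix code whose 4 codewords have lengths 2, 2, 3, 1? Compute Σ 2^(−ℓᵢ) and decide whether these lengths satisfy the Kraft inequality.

With common denominator 2^3 = 8: Σ 2^(−ℓᵢ) = 2/8 + 2/8 + 1/8 + 4/8 = 9/8 = 1.125.
Kraft's inequality requires Σ ≤ 1; here Σ = 1.125 > 1, so no such prefix code exists.

1.125; no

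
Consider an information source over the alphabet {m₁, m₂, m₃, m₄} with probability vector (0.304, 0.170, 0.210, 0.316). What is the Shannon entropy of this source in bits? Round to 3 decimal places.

H = −Σ pᵢ log₂ pᵢ.
−0.304·log₂(0.304) = 0.5222
−0.170·log₂(0.170) = 0.4346
−0.210·log₂(0.210) = 0.4728
−0.316·log₂(0.316) = 0.5252
Sum ≈ 1.9548 → 1.955 bits.

1.955 bits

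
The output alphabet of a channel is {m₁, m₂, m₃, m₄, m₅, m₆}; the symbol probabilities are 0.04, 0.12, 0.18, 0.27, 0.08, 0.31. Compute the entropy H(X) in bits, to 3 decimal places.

H = −Σ pᵢ log₂ pᵢ.
−0.04·log₂(0.04) = 0.1858
−0.12·log₂(0.12) = 0.3671
−0.18·log₂(0.18) = 0.4453
−0.27·log₂(0.27) = 0.5100
−0.08·log₂(0.08) = 0.2915
−0.31·log₂(0.31) = 0.5238
Sum ≈ 2.3235 → 2.323 bits.

2.323 bits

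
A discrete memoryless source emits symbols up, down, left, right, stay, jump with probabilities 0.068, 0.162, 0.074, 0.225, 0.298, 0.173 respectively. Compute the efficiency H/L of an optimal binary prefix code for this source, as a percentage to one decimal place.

98.5%

Entropy H = −Σ p log₂ p ≈ 2.4097 bits.
Huffman merges: 17/250+37/500→71/500; 71/500+81/500→38/125; 173/1000+9/40→199/500; 149/500+38/125→301/500; 199/500+301/500→1. L = 1223/500 ≈ 2.4460.
Efficiency = H/L = 2.4097/2.4460 = 98.5%.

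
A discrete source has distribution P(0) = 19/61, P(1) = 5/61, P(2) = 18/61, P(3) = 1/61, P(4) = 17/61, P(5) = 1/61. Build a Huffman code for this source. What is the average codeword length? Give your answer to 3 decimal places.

2.148 bits/symbol

Repeatedly combine the two least-probable nodes; the expected code length is the sum of the merged weights.
merge 1/61 + 1/61 → 2/61
merge 2/61 + 5/61 → 7/61
merge 7/61 + 17/61 → 24/61
merge 18/61 + 19/61 → 37/61
merge 24/61 + 37/61 → 1
L = 2/61 + 7/61 + 24/61 + 37/61 + 1 = 131/61 ≈ 2.148 bits/symbol.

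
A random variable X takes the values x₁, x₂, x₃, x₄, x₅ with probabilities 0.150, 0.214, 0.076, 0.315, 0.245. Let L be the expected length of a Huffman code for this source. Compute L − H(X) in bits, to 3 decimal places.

0.035 bits

Entropy H = −Σ p log₂ p ≈ 2.1912 bits.
Huffman merges: 19/250+3/20→113/500; 107/500+113/500→11/25; 49/200+63/200→14/25; 11/25+14/25→1. L = 1113/500 ≈ 2.2260.
L − H = 2.2260 − 2.1912 = 0.035 bits.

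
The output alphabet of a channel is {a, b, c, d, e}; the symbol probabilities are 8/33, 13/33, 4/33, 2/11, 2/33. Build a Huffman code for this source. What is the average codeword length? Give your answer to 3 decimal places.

Repeatedly combine the two least-probable nodes; the expected code length is the sum of the merged weights.
merge 2/33 + 4/33 → 2/11
merge 2/11 + 2/11 → 4/11
merge 8/33 + 4/11 → 20/33
merge 13/33 + 20/33 → 1
L = 2/11 + 4/11 + 20/33 + 1 = 71/33 ≈ 2.152 bits/symbol.

2.152 bits/symbol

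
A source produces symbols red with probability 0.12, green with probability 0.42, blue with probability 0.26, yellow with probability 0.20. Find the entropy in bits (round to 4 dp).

H = −Σ pᵢ log₂ pᵢ.
−0.12·log₂(0.12) = 0.3671
−0.42·log₂(0.42) = 0.5256
−0.26·log₂(0.26) = 0.5053
−0.20·log₂(0.20) = 0.4644
Sum ≈ 1.8624 → 1.8624 bits.

1.8624 bits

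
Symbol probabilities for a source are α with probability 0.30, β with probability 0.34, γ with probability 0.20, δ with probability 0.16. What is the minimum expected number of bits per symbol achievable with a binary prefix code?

Repeatedly combine the two least-probable nodes; the expected code length is the sum of the merged weights.
merge 4/25 + 1/5 → 9/25
merge 3/10 + 17/50 → 16/25
merge 9/25 + 16/25 → 1
L = 9/25 + 16/25 + 1 = 2 bits/symbol.

2 bits/symbol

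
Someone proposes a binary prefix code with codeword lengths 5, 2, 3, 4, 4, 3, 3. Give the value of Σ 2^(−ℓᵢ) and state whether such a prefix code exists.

With common denominator 2^5 = 32: Σ 2^(−ℓᵢ) = 1/32 + 8/32 + 4/32 + 2/32 + 2/32 + 4/32 + 4/32 = 25/32 = 0.78125.
Kraft's inequality requires Σ ≤ 1; here Σ = 0.78125 ≤ 1, so such a prefix code exists.

0.78125; yes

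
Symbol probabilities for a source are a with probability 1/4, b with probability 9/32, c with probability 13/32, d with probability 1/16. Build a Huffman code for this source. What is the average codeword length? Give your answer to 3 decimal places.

1.906 bits/symbol

Repeatedly combine the two least-probable nodes; the expected code length is the sum of the merged weights.
merge 1/16 + 1/4 → 5/16
merge 9/32 + 5/16 → 19/32
merge 13/32 + 19/32 → 1
L = 5/16 + 19/32 + 1 = 61/32 ≈ 1.906 bits/symbol.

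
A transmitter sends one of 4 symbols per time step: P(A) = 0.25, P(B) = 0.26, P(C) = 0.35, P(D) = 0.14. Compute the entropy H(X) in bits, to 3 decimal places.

H = −Σ pᵢ log₂ pᵢ.
−0.25·log₂(0.25) = 0.5000
−0.26·log₂(0.26) = 0.5053
−0.35·log₂(0.35) = 0.5301
−0.14·log₂(0.14) = 0.3971
Sum ≈ 1.9325 → 1.932 bits.

1.932 bits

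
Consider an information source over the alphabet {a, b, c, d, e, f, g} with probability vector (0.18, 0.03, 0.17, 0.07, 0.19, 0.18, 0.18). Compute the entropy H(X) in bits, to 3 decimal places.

2.646 bits

H = −Σ pᵢ log₂ pᵢ.
−0.18·log₂(0.18) = 0.4453
−0.03·log₂(0.03) = 0.1518
−0.17·log₂(0.17) = 0.4346
−0.07·log₂(0.07) = 0.2686
−0.19·log₂(0.19) = 0.4552
−0.18·log₂(0.18) = 0.4453
−0.18·log₂(0.18) = 0.4453
Sum ≈ 2.6461 → 2.646 bits.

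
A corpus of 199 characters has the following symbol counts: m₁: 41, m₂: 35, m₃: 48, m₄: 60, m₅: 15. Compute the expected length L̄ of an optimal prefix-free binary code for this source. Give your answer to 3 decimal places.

Probabilities are the counts divided by 199.
Repeatedly combine the two least-probable nodes; the expected code length is the sum of the merged weights.
merge 15/199 + 35/199 → 50/199
merge 41/199 + 48/199 → 89/199
merge 50/199 + 60/199 → 110/199
merge 89/199 + 110/199 → 1
L = 50/199 + 89/199 + 110/199 + 1 = 448/199 ≈ 2.251 bits/symbol.

2.251 bits/symbol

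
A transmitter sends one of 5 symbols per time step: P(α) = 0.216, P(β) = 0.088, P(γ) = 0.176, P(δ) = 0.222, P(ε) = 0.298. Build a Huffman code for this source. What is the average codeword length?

Repeatedly combine the two least-probable nodes; the expected code length is the sum of the merged weights.
merge 11/125 + 22/125 → 33/125
merge 27/125 + 111/500 → 219/500
merge 33/125 + 149/500 → 281/500
merge 219/500 + 281/500 → 1
L = 33/125 + 219/500 + 281/500 + 1 = 283/125 = 2.264 bits/symbol.

2.264 bits/symbol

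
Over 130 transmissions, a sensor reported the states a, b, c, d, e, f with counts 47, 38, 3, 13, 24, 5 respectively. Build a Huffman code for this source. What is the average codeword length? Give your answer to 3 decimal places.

2.208 bits/symbol

Probabilities are the counts divided by 130.
Repeatedly combine the two least-probable nodes; the expected code length is the sum of the merged weights.
merge 3/130 + 1/26 → 4/65
merge 4/65 + 1/10 → 21/130
merge 21/130 + 12/65 → 9/26
merge 19/65 + 9/26 → 83/130
merge 47/130 + 83/130 → 1
L = 4/65 + 21/130 + 9/26 + 83/130 + 1 = 287/130 ≈ 2.208 bits/symbol.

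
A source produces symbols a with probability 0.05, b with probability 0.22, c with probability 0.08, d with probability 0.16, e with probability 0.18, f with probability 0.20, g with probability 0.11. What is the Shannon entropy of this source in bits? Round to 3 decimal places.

2.671 bits

H = −Σ pᵢ log₂ pᵢ.
−0.05·log₂(0.05) = 0.2161
−0.22·log₂(0.22) = 0.4806
−0.08·log₂(0.08) = 0.2915
−0.16·log₂(0.16) = 0.4230
−0.18·log₂(0.18) = 0.4453
−0.20·log₂(0.20) = 0.4644
−0.11·log₂(0.11) = 0.3503
Sum ≈ 2.6712 → 2.671 bits.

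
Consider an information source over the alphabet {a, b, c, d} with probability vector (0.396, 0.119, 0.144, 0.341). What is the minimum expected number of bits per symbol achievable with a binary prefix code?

Repeatedly combine the two least-probable nodes; the expected code length is the sum of the merged weights.
merge 119/1000 + 18/125 → 263/1000
merge 263/1000 + 341/1000 → 151/250
merge 99/250 + 151/250 → 1
L = 263/1000 + 151/250 + 1 = 1867/1000 = 1.867 bits/symbol.

1.867 bits/symbol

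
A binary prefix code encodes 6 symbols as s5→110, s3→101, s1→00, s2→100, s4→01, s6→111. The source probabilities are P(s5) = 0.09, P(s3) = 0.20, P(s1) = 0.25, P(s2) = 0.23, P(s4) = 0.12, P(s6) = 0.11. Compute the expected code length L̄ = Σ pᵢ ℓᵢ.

2.63 bits/symbol

L̄ = Σ pᵢ·ℓᵢ = 0.09·3 + 0.20·3 + 0.25·2 + 0.23·3 + 0.12·2 + 0.11·3 = 2.63 bits/symbol.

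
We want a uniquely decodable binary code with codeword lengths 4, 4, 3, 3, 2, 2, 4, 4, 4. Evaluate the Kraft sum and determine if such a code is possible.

1.0625; no

With common denominator 2^4 = 16: Σ 2^(−ℓᵢ) = 1/16 + 1/16 + 2/16 + 2/16 + 4/16 + 4/16 + 1/16 + 1/16 + 1/16 = 17/16 = 1.0625.
Kraft's inequality requires Σ ≤ 1; here Σ = 1.0625 > 1, so no such prefix code exists.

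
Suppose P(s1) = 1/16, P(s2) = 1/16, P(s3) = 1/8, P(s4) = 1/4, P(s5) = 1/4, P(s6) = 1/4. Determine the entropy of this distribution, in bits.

Each probability is a power of 1/2, so log₂(1/p) is an integer.
H = Σ p·log₂(1/p) = 1/16·4 + 1/16·4 + 1/8·3 + 1/4·2 + 1/4·2 + 1/4·2 = 2.375 bits.

2.375 bits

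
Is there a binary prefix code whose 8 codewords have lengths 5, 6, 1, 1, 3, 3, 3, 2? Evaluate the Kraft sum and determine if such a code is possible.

With common denominator 2^6 = 64: Σ 2^(−ℓᵢ) = 2/64 + 1/64 + 32/64 + 32/64 + 8/64 + 8/64 + 8/64 + 16/64 = 107/64 = 1.671875.
Kraft's inequality requires Σ ≤ 1; here Σ = 1.671875 > 1, so no such prefix code exists.

1.671875; no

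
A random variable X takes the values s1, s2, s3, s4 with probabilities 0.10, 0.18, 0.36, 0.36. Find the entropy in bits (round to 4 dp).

1.8387 bits

H = −Σ pᵢ log₂ pᵢ.
−0.10·log₂(0.10) = 0.3322
−0.18·log₂(0.18) = 0.4453
−0.36·log₂(0.36) = 0.5306
−0.36·log₂(0.36) = 0.5306
Sum ≈ 1.8387 → 1.8387 bits.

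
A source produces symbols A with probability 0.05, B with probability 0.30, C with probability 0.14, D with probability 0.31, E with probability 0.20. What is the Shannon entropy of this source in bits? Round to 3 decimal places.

H = −Σ pᵢ log₂ pᵢ.
−0.05·log₂(0.05) = 0.2161
−0.30·log₂(0.30) = 0.5211
−0.14·log₂(0.14) = 0.3971
−0.31·log₂(0.31) = 0.5238
−0.20·log₂(0.20) = 0.4644
Sum ≈ 2.1225 → 2.122 bits.

2.122 bits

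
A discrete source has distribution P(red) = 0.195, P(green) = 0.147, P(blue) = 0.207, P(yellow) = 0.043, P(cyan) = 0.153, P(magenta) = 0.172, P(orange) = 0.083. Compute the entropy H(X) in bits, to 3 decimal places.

2.681 bits

H = −Σ pᵢ log₂ pᵢ.
−0.195·log₂(0.195) = 0.4599
−0.147·log₂(0.147) = 0.4066
−0.207·log₂(0.207) = 0.4704
−0.043·log₂(0.043) = 0.1952
−0.153·log₂(0.153) = 0.4144
−0.172·log₂(0.172) = 0.4368
−0.083·log₂(0.083) = 0.2980
Sum ≈ 2.6813 → 2.681 bits.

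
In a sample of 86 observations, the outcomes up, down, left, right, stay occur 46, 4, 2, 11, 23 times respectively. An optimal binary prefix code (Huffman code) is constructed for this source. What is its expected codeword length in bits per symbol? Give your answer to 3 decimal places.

Probabilities are the counts divided by 86.
Repeatedly combine the two least-probable nodes; the expected code length is the sum of the merged weights.
merge 1/43 + 2/43 → 3/43
merge 3/43 + 11/86 → 17/86
merge 17/86 + 23/86 → 20/43
merge 20/43 + 23/43 → 1
L = 3/43 + 17/86 + 20/43 + 1 = 149/86 ≈ 1.733 bits/symbol.

1.733 bits/symbol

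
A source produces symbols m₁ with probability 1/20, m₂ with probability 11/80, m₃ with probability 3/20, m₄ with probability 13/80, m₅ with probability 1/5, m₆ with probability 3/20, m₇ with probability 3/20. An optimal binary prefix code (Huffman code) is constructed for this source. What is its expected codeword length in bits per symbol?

2.8 bits/symbol

Repeatedly combine the two least-probable nodes; the expected code length is the sum of the merged weights.
merge 1/20 + 11/80 → 3/16
merge 3/20 + 3/20 → 3/10
merge 3/20 + 13/80 → 5/16
merge 3/16 + 1/5 → 31/80
merge 3/10 + 5/16 → 49/80
merge 31/80 + 49/80 → 1
L = 3/16 + 3/10 + 5/16 + 31/80 + 49/80 + 1 = 14/5 = 2.8 bits/symbol.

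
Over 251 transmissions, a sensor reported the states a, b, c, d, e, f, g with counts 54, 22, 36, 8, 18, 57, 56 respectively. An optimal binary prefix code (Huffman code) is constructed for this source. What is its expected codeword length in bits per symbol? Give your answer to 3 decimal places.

2.629 bits/symbol

Probabilities are the counts divided by 251.
Repeatedly combine the two least-probable nodes; the expected code length is the sum of the merged weights.
merge 8/251 + 18/251 → 26/251
merge 22/251 + 26/251 → 48/251
merge 36/251 + 48/251 → 84/251
merge 54/251 + 56/251 → 110/251
merge 57/251 + 84/251 → 141/251
merge 110/251 + 141/251 → 1
L = 26/251 + 48/251 + 84/251 + 110/251 + 141/251 + 1 = 660/251 ≈ 2.629 bits/symbol.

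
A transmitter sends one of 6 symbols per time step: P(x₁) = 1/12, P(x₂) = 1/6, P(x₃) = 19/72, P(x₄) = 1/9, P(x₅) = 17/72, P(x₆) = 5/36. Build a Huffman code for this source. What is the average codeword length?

2.5 bits/symbol

Repeatedly combine the two least-probable nodes; the expected code length is the sum of the merged weights.
merge 1/12 + 1/9 → 7/36
merge 5/36 + 1/6 → 11/36
merge 7/36 + 17/72 → 31/72
merge 19/72 + 11/36 → 41/72
merge 31/72 + 41/72 → 1
L = 7/36 + 11/36 + 31/72 + 41/72 + 1 = 5/2 = 2.5 bits/symbol.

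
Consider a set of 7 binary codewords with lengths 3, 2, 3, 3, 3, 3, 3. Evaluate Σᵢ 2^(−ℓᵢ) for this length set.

1

With common denominator 2^3 = 8: Σ 2^(−ℓᵢ) = 1/8 + 2/8 + 1/8 + 1/8 + 1/8 + 1/8 + 1/8 = 8/8 = 1.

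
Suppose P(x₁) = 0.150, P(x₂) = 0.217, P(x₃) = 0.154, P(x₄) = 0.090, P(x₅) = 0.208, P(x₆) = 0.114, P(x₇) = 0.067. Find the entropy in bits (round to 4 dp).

2.7068 bits

H = −Σ pᵢ log₂ pᵢ.
−0.150·log₂(0.150) = 0.4105
−0.217·log₂(0.217) = 0.4783
−0.154·log₂(0.154) = 0.4156
−0.090·log₂(0.090) = 0.3127
−0.208·log₂(0.208) = 0.4712
−0.114·log₂(0.114) = 0.3571
−0.067·log₂(0.067) = 0.2613
Sum ≈ 2.7068 → 2.7068 bits.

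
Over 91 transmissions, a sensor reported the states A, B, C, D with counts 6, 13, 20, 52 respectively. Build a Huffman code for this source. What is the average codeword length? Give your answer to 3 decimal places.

Probabilities are the counts divided by 91.
Repeatedly combine the two least-probable nodes; the expected code length is the sum of the merged weights.
merge 6/91 + 1/7 → 19/91
merge 19/91 + 20/91 → 3/7
merge 3/7 + 4/7 → 1
L = 19/91 + 3/7 + 1 = 149/91 ≈ 1.637 bits/symbol.

1.637 bits/symbol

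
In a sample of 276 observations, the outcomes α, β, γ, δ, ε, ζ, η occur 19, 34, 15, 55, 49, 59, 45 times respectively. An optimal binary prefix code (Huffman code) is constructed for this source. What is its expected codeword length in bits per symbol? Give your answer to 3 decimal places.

2.710 bits/symbol

Probabilities are the counts divided by 276.
Repeatedly combine the two least-probable nodes; the expected code length is the sum of the merged weights.
merge 5/92 + 19/276 → 17/138
merge 17/138 + 17/138 → 17/69
merge 15/92 + 49/276 → 47/138
merge 55/276 + 59/276 → 19/46
merge 17/69 + 47/138 → 27/46
merge 19/46 + 27/46 → 1
L = 17/138 + 17/69 + 47/138 + 19/46 + 27/46 + 1 = 187/69 ≈ 2.710 bits/symbol.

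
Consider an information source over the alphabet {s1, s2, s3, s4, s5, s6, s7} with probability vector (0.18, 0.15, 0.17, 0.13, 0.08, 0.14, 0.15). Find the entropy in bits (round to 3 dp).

H = −Σ pᵢ log₂ pᵢ.
−0.18·log₂(0.18) = 0.4453
−0.15·log₂(0.15) = 0.4105
−0.17·log₂(0.17) = 0.4346
−0.13·log₂(0.13) = 0.3826
−0.08·log₂(0.08) = 0.2915
−0.14·log₂(0.14) = 0.3971
−0.15·log₂(0.15) = 0.4105
Sum ≈ 2.7722 → 2.772 bits.

2.772 bits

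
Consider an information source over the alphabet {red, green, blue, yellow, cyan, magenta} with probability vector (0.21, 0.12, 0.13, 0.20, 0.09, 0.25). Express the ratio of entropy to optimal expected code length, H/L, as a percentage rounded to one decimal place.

Entropy H = −Σ p log₂ p ≈ 2.4996 bits.
Huffman merges: 9/100+3/25→21/100; 13/100+1/5→33/100; 21/100+21/100→21/50; 1/4+33/100→29/50; 21/50+29/50→1. L = 127/50 ≈ 2.5400.
Efficiency = H/L = 2.4996/2.5400 = 98.4%.

98.4%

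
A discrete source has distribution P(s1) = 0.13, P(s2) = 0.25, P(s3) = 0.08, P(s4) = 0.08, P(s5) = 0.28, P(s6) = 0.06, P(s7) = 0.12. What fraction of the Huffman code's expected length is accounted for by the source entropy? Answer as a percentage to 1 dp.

99.3%

Entropy H = −Σ p log₂ p ≈ 2.5905 bits.
Huffman merges: 3/50+2/25→7/50; 2/25+3/25→1/5; 13/100+7/50→27/100; 1/5+1/4→9/20; 27/100+7/25→11/20; 9/20+11/20→1. L = 261/100 ≈ 2.6100.
Efficiency = H/L = 2.5905/2.6100 = 99.3%.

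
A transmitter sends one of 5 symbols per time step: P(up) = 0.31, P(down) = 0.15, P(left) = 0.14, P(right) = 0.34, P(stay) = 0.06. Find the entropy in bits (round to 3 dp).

H = −Σ pᵢ log₂ pᵢ.
−0.31·log₂(0.31) = 0.5238
−0.15·log₂(0.15) = 0.4105
−0.14·log₂(0.14) = 0.3971
−0.34·log₂(0.34) = 0.5292
−0.06·log₂(0.06) = 0.2435
Sum ≈ 2.1042 → 2.104 bits.

2.104 bits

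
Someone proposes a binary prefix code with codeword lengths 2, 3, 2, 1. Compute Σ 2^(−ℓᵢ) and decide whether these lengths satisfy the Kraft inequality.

With common denominator 2^3 = 8: Σ 2^(−ℓᵢ) = 2/8 + 1/8 + 2/8 + 4/8 = 9/8 = 1.125.
Kraft's inequality requires Σ ≤ 1; here Σ = 1.125 > 1, so no such prefix code exists.

1.125; no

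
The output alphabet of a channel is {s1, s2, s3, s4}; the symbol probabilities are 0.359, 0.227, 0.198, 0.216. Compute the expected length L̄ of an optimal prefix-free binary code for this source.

2 bits/symbol

Repeatedly combine the two least-probable nodes; the expected code length is the sum of the merged weights.
merge 99/500 + 27/125 → 207/500
merge 227/1000 + 359/1000 → 293/500
merge 207/500 + 293/500 → 1
L = 207/500 + 293/500 + 1 = 2 bits/symbol.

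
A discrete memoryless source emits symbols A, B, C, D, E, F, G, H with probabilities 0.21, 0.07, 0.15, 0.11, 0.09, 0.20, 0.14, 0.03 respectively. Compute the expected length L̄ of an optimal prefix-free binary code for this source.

Repeatedly combine the two least-probable nodes; the expected code length is the sum of the merged weights.
merge 3/100 + 7/100 → 1/10
merge 9/100 + 1/10 → 19/100
merge 11/100 + 7/50 → 1/4
merge 3/20 + 19/100 → 17/50
merge 1/5 + 21/100 → 41/100
merge 1/4 + 17/50 → 59/100
merge 41/100 + 59/100 → 1
L = 1/10 + 19/100 + 1/4 + 17/50 + 41/100 + 59/100 + 1 = 72/25 = 2.88 bits/symbol.

2.88 bits/symbol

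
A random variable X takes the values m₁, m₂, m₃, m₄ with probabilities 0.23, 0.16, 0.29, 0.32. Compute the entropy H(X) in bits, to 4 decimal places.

1.9546 bits

H = −Σ pᵢ log₂ pᵢ.
−0.23·log₂(0.23) = 0.4877
−0.16·log₂(0.16) = 0.4230
−0.29·log₂(0.29) = 0.5179
−0.32·log₂(0.32) = 0.5260
Sum ≈ 1.9546 → 1.9546 bits.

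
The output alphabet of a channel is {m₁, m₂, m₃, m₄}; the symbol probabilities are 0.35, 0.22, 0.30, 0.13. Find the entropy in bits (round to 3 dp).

1.914 bits

H = −Σ pᵢ log₂ pᵢ.
−0.35·log₂(0.35) = 0.5301
−0.22·log₂(0.22) = 0.4806
−0.30·log₂(0.30) = 0.5211
−0.13·log₂(0.13) = 0.3826
Sum ≈ 1.9144 → 1.914 bits.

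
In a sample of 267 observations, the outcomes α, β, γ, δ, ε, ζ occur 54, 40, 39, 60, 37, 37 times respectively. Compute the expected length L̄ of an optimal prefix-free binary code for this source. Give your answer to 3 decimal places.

Probabilities are the counts divided by 267.
Repeatedly combine the two least-probable nodes; the expected code length is the sum of the merged weights.
merge 37/267 + 37/267 → 74/267
merge 13/89 + 40/267 → 79/267
merge 18/89 + 20/89 → 38/89
merge 74/267 + 79/267 → 51/89
merge 38/89 + 51/89 → 1
L = 74/267 + 79/267 + 38/89 + 51/89 + 1 = 229/89 ≈ 2.573 bits/symbol.

2.573 bits/symbol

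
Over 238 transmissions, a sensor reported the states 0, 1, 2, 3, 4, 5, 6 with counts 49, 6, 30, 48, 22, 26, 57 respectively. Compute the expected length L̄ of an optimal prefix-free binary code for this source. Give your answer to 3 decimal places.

2.672 bits/symbol

Probabilities are the counts divided by 238.
Repeatedly combine the two least-probable nodes; the expected code length is the sum of the merged weights.
merge 3/119 + 11/119 → 2/17
merge 13/119 + 2/17 → 27/119
merge 15/119 + 24/119 → 39/119
merge 7/34 + 27/119 → 103/238
merge 57/238 + 39/119 → 135/238
merge 103/238 + 135/238 → 1
L = 2/17 + 27/119 + 39/119 + 103/238 + 135/238 + 1 = 318/119 ≈ 2.672 bits/symbol.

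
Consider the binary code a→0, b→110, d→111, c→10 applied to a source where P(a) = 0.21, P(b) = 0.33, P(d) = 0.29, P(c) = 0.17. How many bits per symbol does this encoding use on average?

2.41 bits/symbol

L̄ = Σ pᵢ·ℓᵢ = 0.21·1 + 0.33·3 + 0.29·3 + 0.17·2 = 2.41 bits/symbol.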